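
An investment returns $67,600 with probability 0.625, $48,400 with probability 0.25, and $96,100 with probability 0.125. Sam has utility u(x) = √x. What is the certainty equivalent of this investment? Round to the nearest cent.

$65,664.06

E[u] = 0.625·√67600 + 0.25·√48400 + 0.125·√96100 = 0.625·260 + 0.25·220 + 0.125·310 = 256.25
CE = (256.25)² = 65664.0625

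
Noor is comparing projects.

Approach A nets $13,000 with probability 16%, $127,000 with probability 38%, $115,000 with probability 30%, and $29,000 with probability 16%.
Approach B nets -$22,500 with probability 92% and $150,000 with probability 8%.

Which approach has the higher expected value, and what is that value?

Approach A ($89,480)

Approach A = 0.16 × 13000 + 0.38 × 127000 + 0.3 × 115000 + 0.16 × 29000 = 2080 + 48260 + 34500 + 4640 = 89480
Approach B = 0.92 × (-22500) + 0.08 × 150000 = -20700 + 12000 = -8700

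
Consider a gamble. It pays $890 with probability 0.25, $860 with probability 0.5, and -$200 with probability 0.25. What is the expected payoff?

$602.50

EV = 0.25 × 890 + 0.5 × 860 + 0.25 × (-200) = 222.5 + 430 − 50 = 602.5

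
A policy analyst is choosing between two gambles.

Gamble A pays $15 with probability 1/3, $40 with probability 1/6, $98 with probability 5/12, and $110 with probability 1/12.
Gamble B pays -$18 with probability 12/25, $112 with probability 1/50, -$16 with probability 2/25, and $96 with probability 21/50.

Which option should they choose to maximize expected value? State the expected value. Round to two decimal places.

Gamble A = 1/3 × 15 + 1/6 × 40 + 5/12 × 98 + 1/12 × 110 = 5 + 6.6667 + 40.8333 + 9.1667 = 61.6667
Gamble B = 12/25 × (-18) + 1/50 × 112 + 2/25 × (-16) + 21/50 × 96 = -8.64 + 2.24 − 1.28 + 40.32 = 32.64

Gamble A ($61.67)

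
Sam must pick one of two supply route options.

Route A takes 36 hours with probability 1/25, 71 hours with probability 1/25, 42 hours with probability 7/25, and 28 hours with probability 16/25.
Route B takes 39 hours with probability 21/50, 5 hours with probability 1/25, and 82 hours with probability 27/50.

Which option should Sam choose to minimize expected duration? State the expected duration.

Route A = 1/25 × 36 + 1/25 × 71 + 7/25 × 42 + 16/25 × 28 = 1.44 + 2.84 + 11.76 + 17.92 = 33.96
Route B = 21/50 × 39 + 1/25 × 5 + 27/50 × 82 = 16.38 + 0.2 + 44.28 = 60.86

Route A (33.96 hours)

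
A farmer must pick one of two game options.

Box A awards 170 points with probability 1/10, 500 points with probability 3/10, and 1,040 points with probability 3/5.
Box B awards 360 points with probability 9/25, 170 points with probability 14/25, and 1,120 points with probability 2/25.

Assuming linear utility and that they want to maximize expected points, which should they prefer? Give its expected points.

Box A (791 points)

Box A = 1/10 × 170 + 3/10 × 500 + 3/5 × 1040 = 17 + 150 + 624 = 791
Box B = 9/25 × 360 + 14/25 × 170 + 2/25 × 1120 = 129.6 + 95.2 + 89.6 = 314.4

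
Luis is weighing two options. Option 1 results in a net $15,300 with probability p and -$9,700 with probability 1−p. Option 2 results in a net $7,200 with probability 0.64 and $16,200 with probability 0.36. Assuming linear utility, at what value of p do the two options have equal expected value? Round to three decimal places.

p = 0.806

EV(Option 2) = 0.64 × 7200 + 0.36 × 16200 = 4608 + 5832 = 10440
p·15300 + (1−p)·(-9700) = 10440
25000p − 9700 = 10440
p = (10440 + 9700) / 25000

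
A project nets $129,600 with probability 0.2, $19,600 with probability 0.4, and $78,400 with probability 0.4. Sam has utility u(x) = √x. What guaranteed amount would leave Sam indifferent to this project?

$57,600

E[u] = 0.2·√129600 + 0.4·√19600 + 0.4·√78400 = 0.2·360 + 0.4·140 + 0.4·280 = 240
CE = (240)² = 57600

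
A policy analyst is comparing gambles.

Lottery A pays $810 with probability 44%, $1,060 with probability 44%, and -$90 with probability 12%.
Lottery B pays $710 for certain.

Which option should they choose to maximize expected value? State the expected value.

Lottery A = 0.44 × 810 + 0.44 × 1060 + 0.12 × (-90) = 356.4 + 466.4 − 10.8 = 812
Lottery B: 710 (certain)

Lottery A ($812)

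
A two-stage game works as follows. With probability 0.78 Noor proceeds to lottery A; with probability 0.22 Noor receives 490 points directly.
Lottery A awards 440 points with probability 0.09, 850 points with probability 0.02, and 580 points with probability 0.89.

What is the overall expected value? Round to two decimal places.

EV(A) = 0.09 × 440 + 0.02 × 850 + 0.89 × 580 = 39.6 + 17 + 516.2 = 572.8
Branch B: 490 (certain)
Overall = 0.78 × 572.8 + 0.22 × 490 = 446.784 + 107.8 = 554.584

554.58 points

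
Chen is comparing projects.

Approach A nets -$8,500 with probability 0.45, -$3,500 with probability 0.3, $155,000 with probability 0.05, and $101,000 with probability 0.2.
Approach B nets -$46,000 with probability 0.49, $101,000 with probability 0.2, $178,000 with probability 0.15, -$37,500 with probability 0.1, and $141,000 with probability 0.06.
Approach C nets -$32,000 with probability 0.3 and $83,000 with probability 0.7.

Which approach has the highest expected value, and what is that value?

Approach A = 0.45 × (-8500) + 0.3 × (-3500) + 0.05 × 155000 + 0.2 × 101000 = -3825 − 1050 + 7750 + 20200 = 23075
Approach B = 0.49 × (-46000) + 0.2 × 101000 + 0.15 × 178000 + 0.1 × (-37500) + 0.06 × 141000 = -22540 + 20200 + 26700 − 3750 + 8460 = 29070
Approach C = 0.3 × (-32000) + 0.7 × 83000 = -9600 + 58100 = 48500

Approach C ($48,500)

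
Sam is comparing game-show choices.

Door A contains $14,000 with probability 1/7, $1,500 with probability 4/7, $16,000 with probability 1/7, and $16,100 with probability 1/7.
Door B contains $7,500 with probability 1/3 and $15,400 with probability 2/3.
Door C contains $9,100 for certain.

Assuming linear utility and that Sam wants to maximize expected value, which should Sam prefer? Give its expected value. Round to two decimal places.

Door B ($12,766.67)

Door A = 1/7 × 14000 + 4/7 × 1500 + 1/7 × 16000 + 1/7 × 16100 = 2000 + 857.1429 + 2285.7143 + 2300 = 7442.8571
Door B = 1/3 × 7500 + 2/3 × 15400 = 2500 + 10266.6667 = 12766.6667
Door C: 9100 (certain)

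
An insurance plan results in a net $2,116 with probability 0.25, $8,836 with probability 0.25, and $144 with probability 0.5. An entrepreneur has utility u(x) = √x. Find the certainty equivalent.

E[u] = 0.25·√2116 + 0.25·√8836 + 0.5·√144 = 0.25·46 + 0.25·94 + 0.5·12 = 41
CE = (41)² = 1681

$1,681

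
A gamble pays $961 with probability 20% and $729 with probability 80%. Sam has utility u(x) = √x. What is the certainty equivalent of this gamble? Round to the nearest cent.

E[u] = 0.2·√961 + 0.8·√729 = 0.2·31 + 0.8·27 = 27.8
CE = (27.8)² = 772.84

$772.84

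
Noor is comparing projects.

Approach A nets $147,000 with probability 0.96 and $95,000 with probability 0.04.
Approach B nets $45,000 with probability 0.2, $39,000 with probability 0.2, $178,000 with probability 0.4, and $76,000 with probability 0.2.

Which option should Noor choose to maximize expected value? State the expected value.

Approach A = 0.96 × 147000 + 0.04 × 95000 = 141120 + 3800 = 144920
Approach B = 0.2 × 45000 + 0.2 × 39000 + 0.4 × 178000 + 0.2 × 76000 = 9000 + 7800 + 71200 + 15200 = 103200

Approach A ($144,920)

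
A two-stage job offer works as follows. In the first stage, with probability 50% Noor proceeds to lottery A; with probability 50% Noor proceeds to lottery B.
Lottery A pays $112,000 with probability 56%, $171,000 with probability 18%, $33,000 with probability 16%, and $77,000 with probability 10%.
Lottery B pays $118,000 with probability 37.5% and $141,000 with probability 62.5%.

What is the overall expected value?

EV(A) = 0.56 × 112000 + 0.18 × 171000 + 0.16 × 33000 + 0.1 × 77000 = 62720 + 30780 + 5280 + 7700 = 106480
EV(B) = 0.375 × 118000 + 0.625 × 141000 = 44250 + 88125 = 132375
Overall = 0.5 × 106480 + 0.5 × 132375 = 53240 + 66187.5 = 119427.5

$119,427.50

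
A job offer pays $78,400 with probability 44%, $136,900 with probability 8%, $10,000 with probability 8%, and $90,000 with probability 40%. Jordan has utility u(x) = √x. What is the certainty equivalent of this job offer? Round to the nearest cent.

E[u] = 0.44·√78400 + 0.08·√136900 + 0.08·√10000 + 0.4·√90000 = 0.44·280 + 0.08·370 + 0.08·100 + 0.4·300 = 280.8
CE = (280.8)² = 78848.64

$78,848.64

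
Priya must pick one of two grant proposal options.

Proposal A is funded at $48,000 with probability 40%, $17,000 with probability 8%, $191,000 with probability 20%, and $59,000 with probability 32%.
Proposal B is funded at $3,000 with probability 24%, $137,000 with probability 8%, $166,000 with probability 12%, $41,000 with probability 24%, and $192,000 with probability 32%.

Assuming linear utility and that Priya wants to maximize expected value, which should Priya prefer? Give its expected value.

Proposal A = 0.4 × 48000 + 0.08 × 17000 + 0.2 × 191000 + 0.32 × 59000 = 19200 + 1360 + 38200 + 18880 = 77640
Proposal B = 0.24 × 3000 + 0.08 × 137000 + 0.12 × 166000 + 0.24 × 41000 + 0.32 × 192000 = 720 + 10960 + 19920 + 9840 + 61440 = 102880

Proposal B ($102,880)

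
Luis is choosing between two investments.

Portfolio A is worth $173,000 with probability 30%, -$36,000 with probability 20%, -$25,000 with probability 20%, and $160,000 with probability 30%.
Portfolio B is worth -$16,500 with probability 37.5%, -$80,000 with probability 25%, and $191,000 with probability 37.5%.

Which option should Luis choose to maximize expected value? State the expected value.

Portfolio A ($87,700)

Portfolio A = 0.3 × 173000 + 0.2 × (-36000) + 0.2 × (-25000) + 0.3 × 160000 = 51900 − 7200 − 5000 + 48000 = 87700
Portfolio B = 0.375 × (-16500) + 0.25 × (-80000) + 0.375 × 191000 = -6187.5 − 20000 + 71625 = 45437.5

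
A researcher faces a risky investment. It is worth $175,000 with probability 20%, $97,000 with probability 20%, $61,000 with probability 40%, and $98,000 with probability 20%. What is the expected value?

EV = 0.2 × 175000 + 0.2 × 97000 + 0.4 × 61000 + 0.2 × 98000 = 35000 + 19400 + 24400 + 19600 = 98400

$98,400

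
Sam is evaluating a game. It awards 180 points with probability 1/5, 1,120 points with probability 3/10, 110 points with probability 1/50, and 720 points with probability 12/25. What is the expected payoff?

EV = 1/5 × 180 + 3/10 × 1120 + 1/50 × 110 + 12/25 × 720 = 36 + 336 + 2.2 + 345.6 = 719.8

719.8 points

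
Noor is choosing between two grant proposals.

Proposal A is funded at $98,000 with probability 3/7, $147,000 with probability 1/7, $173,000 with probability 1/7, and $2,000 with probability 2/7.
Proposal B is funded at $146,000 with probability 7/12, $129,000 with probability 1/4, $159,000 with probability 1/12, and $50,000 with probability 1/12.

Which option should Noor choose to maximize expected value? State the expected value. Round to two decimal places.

Proposal B ($134,833.33)

Proposal A = 3/7 × 98000 + 1/7 × 147000 + 1/7 × 173000 + 2/7 × 2000 = 42000 + 21000 + 24714.2857 + 571.4286 = 88285.7143
Proposal B = 7/12 × 146000 + 1/4 × 129000 + 1/12 × 159000 + 1/12 × 50000 = 85166.6667 + 32250 + 13250 + 4166.6667 = 134833.3333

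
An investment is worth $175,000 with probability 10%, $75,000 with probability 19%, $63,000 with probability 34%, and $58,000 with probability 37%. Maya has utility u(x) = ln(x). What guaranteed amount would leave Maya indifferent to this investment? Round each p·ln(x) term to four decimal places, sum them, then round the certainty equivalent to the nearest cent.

E[u] = 0.1·ln(175000) + 0.19·ln(75000) + 0.34·ln(63000) + 0.37·ln(58000) = 1.2073 + 2.1328 + 3.7573 + 4.0582 = 11.1556
CE = e^11.1556 ≈ 69954.48

$69,954.48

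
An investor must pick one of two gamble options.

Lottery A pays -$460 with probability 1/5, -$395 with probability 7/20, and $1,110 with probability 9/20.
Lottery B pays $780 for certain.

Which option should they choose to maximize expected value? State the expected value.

Lottery A = 1/5 × (-460) + 7/20 × (-395) + 9/20 × 1110 = -92 − 138.25 + 499.5 = 269.25
Lottery B: 780 (certain)

Lottery B ($780)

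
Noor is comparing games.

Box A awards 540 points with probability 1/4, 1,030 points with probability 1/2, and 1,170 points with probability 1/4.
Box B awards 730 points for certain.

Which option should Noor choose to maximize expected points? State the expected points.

Box A (942.5 points)

Box A = 1/4 × 540 + 1/2 × 1030 + 1/4 × 1170 = 135 + 515 + 292.5 = 942.5
Box B: 730 (certain)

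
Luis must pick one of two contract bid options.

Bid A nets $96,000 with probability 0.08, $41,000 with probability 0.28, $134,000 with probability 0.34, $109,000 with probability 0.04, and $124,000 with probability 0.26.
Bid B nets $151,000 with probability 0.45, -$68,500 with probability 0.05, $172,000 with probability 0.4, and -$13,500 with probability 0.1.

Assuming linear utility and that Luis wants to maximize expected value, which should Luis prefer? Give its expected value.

Bid B ($131,975)

Bid A = 0.08 × 96000 + 0.28 × 41000 + 0.34 × 134000 + 0.04 × 109000 + 0.26 × 124000 = 7680 + 11480 + 45560 + 4360 + 32240 = 101320
Bid B = 0.45 × 151000 + 0.05 × (-68500) + 0.4 × 172000 + 0.1 × (-13500) = 67950 − 3425 + 68800 − 1350 = 131975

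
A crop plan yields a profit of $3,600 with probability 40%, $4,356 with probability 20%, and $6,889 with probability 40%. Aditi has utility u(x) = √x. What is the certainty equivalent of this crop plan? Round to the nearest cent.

$4,956.16

E[u] = 0.4·√3600 + 0.2·√4356 + 0.4·√6889 = 0.4·60 + 0.2·66 + 0.4·83 = 70.4
CE = (70.4)² = 4956.16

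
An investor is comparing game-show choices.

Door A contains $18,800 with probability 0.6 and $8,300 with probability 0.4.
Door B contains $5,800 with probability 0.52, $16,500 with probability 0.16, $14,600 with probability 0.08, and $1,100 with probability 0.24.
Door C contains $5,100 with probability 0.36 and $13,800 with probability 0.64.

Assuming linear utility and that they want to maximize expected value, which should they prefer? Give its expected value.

Door A = 0.6 × 18800 + 0.4 × 8300 = 11280 + 3320 = 14600
Door B = 0.52 × 5800 + 0.16 × 16500 + 0.08 × 14600 + 0.24 × 1100 = 3016 + 2640 + 1168 + 264 = 7088
Door C = 0.36 × 5100 + 0.64 × 13800 = 1836 + 8832 = 10668

Door A ($14,600)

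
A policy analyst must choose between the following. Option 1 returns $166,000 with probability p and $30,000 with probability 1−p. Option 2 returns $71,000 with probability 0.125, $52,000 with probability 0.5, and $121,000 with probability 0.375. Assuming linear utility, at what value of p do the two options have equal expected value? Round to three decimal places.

EV(Option 2) = 0.125 × 71000 + 0.5 × 52000 + 0.375 × 121000 = 8875 + 26000 + 45375 = 80250
p·166000 + (1−p)·30000 = 80250
136000p + 30000 = 80250
p = (80250 − 30000) / 136000

p = 0.369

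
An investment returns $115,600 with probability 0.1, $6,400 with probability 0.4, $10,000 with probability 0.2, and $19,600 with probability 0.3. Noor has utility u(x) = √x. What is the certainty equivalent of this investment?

E[u] = 0.1·√115600 + 0.4·√6400 + 0.2·√10000 + 0.3·√19600 = 0.1·340 + 0.4·80 + 0.2·100 + 0.3·140 = 128
CE = (128)² = 16384

$16,384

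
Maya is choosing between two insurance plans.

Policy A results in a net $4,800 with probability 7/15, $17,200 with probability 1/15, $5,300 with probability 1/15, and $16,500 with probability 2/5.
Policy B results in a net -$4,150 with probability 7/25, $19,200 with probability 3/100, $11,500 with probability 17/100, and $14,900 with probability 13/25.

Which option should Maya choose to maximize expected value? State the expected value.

Policy A = 7/15 × 4800 + 1/15 × 17200 + 1/15 × 5300 + 2/5 × 16500 = 2240 + 1146.6667 + 353.3333 + 6600 = 10340
Policy B = 7/25 × (-4150) + 3/100 × 19200 + 17/100 × 11500 + 13/25 × 14900 = -1162 + 576 + 1955 + 7748 = 9117

Policy A ($10,340)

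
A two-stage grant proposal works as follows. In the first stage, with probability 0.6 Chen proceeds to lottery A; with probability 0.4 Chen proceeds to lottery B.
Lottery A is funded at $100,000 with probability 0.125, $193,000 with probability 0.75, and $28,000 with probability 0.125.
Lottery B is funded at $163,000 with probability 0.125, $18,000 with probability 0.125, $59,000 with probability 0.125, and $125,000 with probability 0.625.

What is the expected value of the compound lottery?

EV(A) = 0.125 × 100000 + 0.75 × 193000 + 0.125 × 28000 = 12500 + 144750 + 3500 = 160750
EV(B) = 0.125 × 163000 + 0.125 × 18000 + 0.125 × 59000 + 0.625 × 125000 = 20375 + 2250 + 7375 + 78125 = 108125
Overall = 0.6 × 160750 + 0.4 × 108125 = 96450 + 43250 = 139700

$139,700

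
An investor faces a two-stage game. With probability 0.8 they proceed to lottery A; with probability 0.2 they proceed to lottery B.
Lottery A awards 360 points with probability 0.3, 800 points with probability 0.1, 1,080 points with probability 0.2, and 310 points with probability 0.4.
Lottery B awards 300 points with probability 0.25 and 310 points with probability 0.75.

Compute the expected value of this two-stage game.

EV(A) = 0.3 × 360 + 0.1 × 800 + 0.2 × 1080 + 0.4 × 310 = 108 + 80 + 216 + 124 = 528
EV(B) = 0.25 × 300 + 0.75 × 310 = 75 + 232.5 = 307.5
Overall = 0.8 × 528 + 0.2 × 307.5 = 422.4 + 61.5 = 483.9

483.9 points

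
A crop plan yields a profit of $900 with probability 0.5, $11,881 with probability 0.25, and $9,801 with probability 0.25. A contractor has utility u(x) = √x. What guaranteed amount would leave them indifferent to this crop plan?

$4,489

E[u] = 0.5·√900 + 0.25·√11881 + 0.25·√9801 = 0.5·30 + 0.25·109 + 0.25·99 = 67
CE = (67)² = 4489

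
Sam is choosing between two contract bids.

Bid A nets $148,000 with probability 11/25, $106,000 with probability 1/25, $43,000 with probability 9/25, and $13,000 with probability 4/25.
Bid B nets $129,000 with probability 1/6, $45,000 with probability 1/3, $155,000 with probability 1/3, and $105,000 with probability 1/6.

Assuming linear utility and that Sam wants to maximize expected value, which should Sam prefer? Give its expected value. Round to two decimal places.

Bid B ($105,666.67)

Bid A = 11/25 × 148000 + 1/25 × 106000 + 9/25 × 43000 + 4/25 × 13000 = 65120 + 4240 + 15480 + 2080 = 86920
Bid B = 1/6 × 129000 + 1/3 × 45000 + 1/3 × 155000 + 1/6 × 105000 = 21500 + 15000 + 51666.6667 + 17500 = 105666.6667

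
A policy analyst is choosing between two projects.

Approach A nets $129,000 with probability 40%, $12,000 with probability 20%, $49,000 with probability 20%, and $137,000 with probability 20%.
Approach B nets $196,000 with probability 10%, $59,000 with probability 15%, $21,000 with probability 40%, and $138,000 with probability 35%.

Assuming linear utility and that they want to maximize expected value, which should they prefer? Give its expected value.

Approach A ($91,200)

Approach A = 0.4 × 129000 + 0.2 × 12000 + 0.2 × 49000 + 0.2 × 137000 = 51600 + 2400 + 9800 + 27400 = 91200
Approach B = 0.1 × 196000 + 0.15 × 59000 + 0.4 × 21000 + 0.35 × 138000 = 19600 + 8850 + 8400 + 48300 = 85150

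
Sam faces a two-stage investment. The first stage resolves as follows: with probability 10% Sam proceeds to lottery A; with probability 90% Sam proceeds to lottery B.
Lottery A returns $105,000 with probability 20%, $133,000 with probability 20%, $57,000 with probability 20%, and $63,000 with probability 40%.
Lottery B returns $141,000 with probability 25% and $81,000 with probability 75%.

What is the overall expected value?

$94,820

EV(A) = 0.2 × 105000 + 0.2 × 133000 + 0.2 × 57000 + 0.4 × 63000 = 21000 + 26600 + 11400 + 25200 = 84200
EV(B) = 0.25 × 141000 + 0.75 × 81000 = 35250 + 60750 = 96000
Overall = 0.1 × 84200 + 0.9 × 96000 = 8420 + 86400 = 94820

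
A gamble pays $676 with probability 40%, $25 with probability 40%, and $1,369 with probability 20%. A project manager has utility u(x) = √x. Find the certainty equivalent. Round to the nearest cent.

$392.04

E[u] = 0.4·√676 + 0.4·√25 + 0.2·√1369 = 0.4·26 + 0.4·5 + 0.2·37 = 19.8
CE = (19.8)² = 392.04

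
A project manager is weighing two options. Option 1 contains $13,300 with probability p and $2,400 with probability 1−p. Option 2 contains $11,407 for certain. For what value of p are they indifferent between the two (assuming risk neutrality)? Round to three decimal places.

p·13300 + (1−p)·2400 = 11407
10900p + 2400 = 11407
p = (11407 − 2400) / 10900

p = 0.826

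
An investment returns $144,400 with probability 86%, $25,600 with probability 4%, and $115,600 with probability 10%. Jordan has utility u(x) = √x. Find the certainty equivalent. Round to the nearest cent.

E[u] = 0.86·√144400 + 0.04·√25600 + 0.1·√115600 = 0.86·380 + 0.04·160 + 0.1·340 = 367.2
CE = (367.2)² = 134835.84

$134,835.84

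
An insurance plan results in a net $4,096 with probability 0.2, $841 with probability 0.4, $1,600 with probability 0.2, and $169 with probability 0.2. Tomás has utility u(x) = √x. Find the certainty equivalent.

$1,225

E[u] = 0.2·√4096 + 0.4·√841 + 0.2·√1600 + 0.2·√169 = 0.2·64 + 0.4·29 + 0.2·40 + 0.2·13 = 35
CE = (35)² = 1225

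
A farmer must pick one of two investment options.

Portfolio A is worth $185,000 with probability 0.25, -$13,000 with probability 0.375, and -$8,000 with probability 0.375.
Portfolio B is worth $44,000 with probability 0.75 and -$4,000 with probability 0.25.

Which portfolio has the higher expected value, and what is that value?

Portfolio A = 0.25 × 185000 + 0.375 × (-13000) + 0.375 × (-8000) = 46250 − 4875 − 3000 = 38375
Portfolio B = 0.75 × 44000 + 0.25 × (-4000) = 33000 − 1000 = 32000

Portfolio A ($38,375)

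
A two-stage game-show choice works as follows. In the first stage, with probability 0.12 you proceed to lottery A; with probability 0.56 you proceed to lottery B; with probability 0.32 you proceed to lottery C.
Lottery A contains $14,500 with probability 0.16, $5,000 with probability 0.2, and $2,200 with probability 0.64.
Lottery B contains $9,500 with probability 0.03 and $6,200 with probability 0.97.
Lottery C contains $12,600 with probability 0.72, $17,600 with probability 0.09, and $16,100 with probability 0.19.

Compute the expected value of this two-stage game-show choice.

$8,483.60

EV(A) = 0.16 × 14500 + 0.2 × 5000 + 0.64 × 2200 = 2320 + 1000 + 1408 = 4728
EV(B) = 0.03 × 9500 + 0.97 × 6200 = 285 + 6014 = 6299
EV(C) = 0.72 × 12600 + 0.09 × 17600 + 0.19 × 16100 = 9072 + 1584 + 3059 = 13715
Overall = 0.12 × 4728 + 0.56 × 6299 + 0.32 × 13715 = 567.36 + 3527.44 + 4388.8 = 8483.6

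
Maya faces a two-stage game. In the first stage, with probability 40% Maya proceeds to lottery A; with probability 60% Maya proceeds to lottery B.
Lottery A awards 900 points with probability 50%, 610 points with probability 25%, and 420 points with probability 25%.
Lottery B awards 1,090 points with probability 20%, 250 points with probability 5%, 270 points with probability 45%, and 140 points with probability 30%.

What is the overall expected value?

519.4 points

EV(A) = 0.5 × 900 + 0.25 × 610 + 0.25 × 420 = 450 + 152.5 + 105 = 707.5
EV(B) = 0.2 × 1090 + 0.05 × 250 + 0.45 × 270 + 0.3 × 140 = 218 + 12.5 + 121.5 + 42 = 394
Overall = 0.4 × 707.5 + 0.6 × 394 = 283 + 236.4 = 519.4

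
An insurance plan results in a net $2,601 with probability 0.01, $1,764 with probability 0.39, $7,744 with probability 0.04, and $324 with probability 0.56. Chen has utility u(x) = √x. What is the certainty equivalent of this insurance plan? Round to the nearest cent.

E[u] = 0.01·√2601 + 0.39·√1764 + 0.04·√7744 + 0.56·√324 = 0.01·51 + 0.39·42 + 0.04·88 + 0.56·18 = 30.49
CE = (30.49)² = 929.6401

$929.64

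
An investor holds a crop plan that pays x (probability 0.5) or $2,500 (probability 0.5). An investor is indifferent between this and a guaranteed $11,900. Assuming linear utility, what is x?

0.5·x + 0.5·2500 = 11900
0.5·x = 11900 − 1250 = 10650
x = 10650 / 0.5 = 21300

x = $21,300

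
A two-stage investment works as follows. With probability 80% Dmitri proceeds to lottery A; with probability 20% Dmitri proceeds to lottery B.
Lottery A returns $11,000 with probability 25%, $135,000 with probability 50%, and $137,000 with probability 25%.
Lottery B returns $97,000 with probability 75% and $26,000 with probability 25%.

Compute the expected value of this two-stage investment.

EV(A) = 0.25 × 11000 + 0.5 × 135000 + 0.25 × 137000 = 2750 + 67500 + 34250 = 104500
EV(B) = 0.75 × 97000 + 0.25 × 26000 = 72750 + 6500 = 79250
Overall = 0.8 × 104500 + 0.2 × 79250 = 83600 + 15850 = 99450

$99,450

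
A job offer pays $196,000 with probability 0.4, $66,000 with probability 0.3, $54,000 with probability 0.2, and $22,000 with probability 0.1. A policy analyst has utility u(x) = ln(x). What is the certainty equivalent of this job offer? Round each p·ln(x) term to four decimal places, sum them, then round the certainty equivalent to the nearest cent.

$87,789.75

E[u] = 0.4·ln(196000) + 0.3·ln(66000) + 0.2·ln(54000) + 0.1·ln(22000) = 4.8743 + 3.3292 + 2.1793 + 0.9999 = 11.3827
CE = e^11.3827 ≈ 87789.75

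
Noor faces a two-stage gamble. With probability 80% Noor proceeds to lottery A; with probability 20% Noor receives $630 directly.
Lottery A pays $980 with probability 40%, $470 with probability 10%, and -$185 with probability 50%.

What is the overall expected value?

EV(A) = 0.4 × 980 + 0.1 × 470 + 0.5 × (-185) = 392 + 47 − 92.5 = 346.5
Branch B: 630 (certain)
Overall = 0.8 × 346.5 + 0.2 × 630 = 277.2 + 126 = 403.2

$403.20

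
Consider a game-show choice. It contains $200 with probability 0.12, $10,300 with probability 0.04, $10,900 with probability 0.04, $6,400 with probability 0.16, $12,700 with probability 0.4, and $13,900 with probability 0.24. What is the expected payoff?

EV = 0.12 × 200 + 0.04 × 10300 + 0.04 × 10900 + 0.16 × 6400 + 0.4 × 12700 + 0.24 × 13900 = 24 + 412 + 436 + 1024 + 5080 + 3336 = 10312

$10,312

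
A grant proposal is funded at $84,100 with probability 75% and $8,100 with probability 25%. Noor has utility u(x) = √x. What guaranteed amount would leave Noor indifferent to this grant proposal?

E[u] = 0.75·√84100 + 0.25·√8100 = 0.75·290 + 0.25·90 = 240
CE = (240)² = 57600

$57,600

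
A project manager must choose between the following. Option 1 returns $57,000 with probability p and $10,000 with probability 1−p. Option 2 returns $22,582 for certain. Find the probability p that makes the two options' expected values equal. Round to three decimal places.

p·57000 + (1−p)·10000 = 22582
47000p + 10000 = 22582
p = (22582 − 10000) / 47000

p = 0.268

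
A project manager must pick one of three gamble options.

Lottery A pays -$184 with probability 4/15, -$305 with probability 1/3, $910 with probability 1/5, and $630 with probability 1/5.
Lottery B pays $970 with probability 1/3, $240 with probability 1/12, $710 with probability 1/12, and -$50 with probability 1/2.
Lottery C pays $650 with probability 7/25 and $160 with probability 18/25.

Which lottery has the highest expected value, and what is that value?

Lottery A = 4/15 × (-184) + 1/3 × (-305) + 1/5 × 910 + 1/5 × 630 = -49.0667 − 101.6667 + 182 + 126 = 157.2667
Lottery B = 1/3 × 970 + 1/12 × 240 + 1/12 × 710 + 1/2 × (-50) = 323.3333 + 20 + 59.1667 − 25 = 377.5
Lottery C = 7/25 × 650 + 18/25 × 160 = 182 + 115.2 = 297.2

Lottery B ($377.50)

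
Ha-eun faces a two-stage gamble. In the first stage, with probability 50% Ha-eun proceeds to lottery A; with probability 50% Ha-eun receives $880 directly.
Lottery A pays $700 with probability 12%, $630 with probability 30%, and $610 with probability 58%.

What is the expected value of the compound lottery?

EV(A) = 0.12 × 700 + 0.3 × 630 + 0.58 × 610 = 84 + 189 + 353.8 = 626.8
Branch B: 880 (certain)
Overall = 0.5 × 626.8 + 0.5 × 880 = 313.4 + 440 = 753.4

$753.40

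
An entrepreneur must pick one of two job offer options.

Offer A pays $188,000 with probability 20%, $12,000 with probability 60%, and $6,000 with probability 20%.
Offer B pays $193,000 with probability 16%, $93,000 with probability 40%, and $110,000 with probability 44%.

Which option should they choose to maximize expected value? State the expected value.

Offer A = 0.2 × 188000 + 0.6 × 12000 + 0.2 × 6000 = 37600 + 7200 + 1200 = 46000
Offer B = 0.16 × 193000 + 0.4 × 93000 + 0.44 × 110000 = 30880 + 37200 + 48400 = 116480

Offer B ($116,480)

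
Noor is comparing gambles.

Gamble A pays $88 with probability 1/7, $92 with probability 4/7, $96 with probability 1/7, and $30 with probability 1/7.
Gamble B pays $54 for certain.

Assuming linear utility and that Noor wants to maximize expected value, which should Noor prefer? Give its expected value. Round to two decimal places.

Gamble A ($83.14)

Gamble A = 1/7 × 88 + 4/7 × 92 + 1/7 × 96 + 1/7 × 30 = 12.5714 + 52.5714 + 13.7143 + 4.2857 = 83.1429
Gamble B: 54 (certain)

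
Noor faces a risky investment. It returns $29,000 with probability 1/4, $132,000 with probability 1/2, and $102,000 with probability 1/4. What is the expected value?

EV = 1/4 × 29000 + 1/2 × 132000 + 1/4 × 102000 = 7250 + 66000 + 25500 = 98750

$98,750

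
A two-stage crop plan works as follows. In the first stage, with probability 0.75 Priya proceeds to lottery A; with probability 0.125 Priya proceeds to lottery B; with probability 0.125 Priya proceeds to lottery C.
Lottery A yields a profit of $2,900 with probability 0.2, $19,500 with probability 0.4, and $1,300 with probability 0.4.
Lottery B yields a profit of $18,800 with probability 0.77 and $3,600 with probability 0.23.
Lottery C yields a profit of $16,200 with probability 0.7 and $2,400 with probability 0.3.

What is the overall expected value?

EV(A) = 0.2 × 2900 + 0.4 × 19500 + 0.4 × 1300 = 580 + 7800 + 520 = 8900
EV(B) = 0.77 × 18800 + 0.23 × 3600 = 14476 + 828 = 15304
EV(C) = 0.7 × 16200 + 0.3 × 2400 = 11340 + 720 = 12060
Overall = 0.75 × 8900 + 0.125 × 15304 + 0.125 × 12060 = 6675 + 1913 + 1507.5 = 10095.5

$10,095.50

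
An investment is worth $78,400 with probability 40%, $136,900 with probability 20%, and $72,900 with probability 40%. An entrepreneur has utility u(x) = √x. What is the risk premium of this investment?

$1,464

E[u] = 0.4·√78400 + 0.2·√136900 + 0.4·√72900 = 0.4·280 + 0.2·370 + 0.4·270 = 294
CE = (294)² = 86436
Risk premium = EV − CE = 87900 − 86436 = 1464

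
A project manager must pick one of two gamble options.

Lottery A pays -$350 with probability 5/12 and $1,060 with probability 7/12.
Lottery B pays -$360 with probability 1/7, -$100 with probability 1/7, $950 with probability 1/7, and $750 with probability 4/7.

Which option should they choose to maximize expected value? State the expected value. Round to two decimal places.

Lottery A = 5/12 × (-350) + 7/12 × 1060 = -145.8333 + 618.3333 = 472.5
Lottery B = 1/7 × (-360) + 1/7 × (-100) + 1/7 × 950 + 4/7 × 750 = -51.4286 − 14.2857 + 135.7143 + 428.5714 = 498.5714

Lottery B ($498.57)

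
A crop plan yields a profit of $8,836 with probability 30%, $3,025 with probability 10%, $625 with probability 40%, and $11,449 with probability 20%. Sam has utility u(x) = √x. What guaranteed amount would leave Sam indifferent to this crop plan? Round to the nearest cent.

$4,238.01

E[u] = 0.3·√8836 + 0.1·√3025 + 0.4·√625 + 0.2·√11449 = 0.3·94 + 0.1·55 + 0.4·25 + 0.2·107 = 65.1
CE = (65.1)² = 4238.01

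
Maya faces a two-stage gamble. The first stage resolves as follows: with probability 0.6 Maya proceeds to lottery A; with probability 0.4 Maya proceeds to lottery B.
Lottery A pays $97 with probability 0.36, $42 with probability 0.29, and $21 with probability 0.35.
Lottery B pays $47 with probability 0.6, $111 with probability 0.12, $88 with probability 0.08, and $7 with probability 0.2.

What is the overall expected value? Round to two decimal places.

EV(A) = 0.36 × 97 + 0.29 × 42 + 0.35 × 21 = 34.92 + 12.18 + 7.35 = 54.45
EV(B) = 0.6 × 47 + 0.12 × 111 + 0.08 × 88 + 0.2 × 7 = 28.2 + 13.32 + 7.04 + 1.4 = 49.96
Overall = 0.6 × 54.45 + 0.4 × 49.96 = 32.67 + 19.984 = 52.654

$52.65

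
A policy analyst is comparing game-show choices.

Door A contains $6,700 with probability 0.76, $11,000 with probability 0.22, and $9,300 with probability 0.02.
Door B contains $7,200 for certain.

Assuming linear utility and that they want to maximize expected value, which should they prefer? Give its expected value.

Door A = 0.76 × 6700 + 0.22 × 11000 + 0.02 × 9300 = 5092 + 2420 + 186 = 7698
Door B: 7200 (certain)

Door A ($7,698)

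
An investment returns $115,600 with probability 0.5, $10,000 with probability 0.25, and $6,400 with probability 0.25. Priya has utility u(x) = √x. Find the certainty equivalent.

E[u] = 0.5·√115600 + 0.25·√10000 + 0.25·√6400 = 0.5·340 + 0.25·100 + 0.25·80 = 215
CE = (215)² = 46225

$46,225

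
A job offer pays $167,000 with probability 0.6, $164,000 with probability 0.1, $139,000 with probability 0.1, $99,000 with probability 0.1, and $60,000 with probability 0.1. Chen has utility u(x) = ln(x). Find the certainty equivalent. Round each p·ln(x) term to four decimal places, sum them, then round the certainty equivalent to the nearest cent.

E[u] = 0.6·ln(167000) + 0.1·ln(164000) + 0.1·ln(139000) + 0.1·ln(99000) + 0.1·ln(60000) = 7.2154 + 1.2008 + 1.1842 + 1.1503 + 1.1002 = 11.8509
CE = e^11.8509 ≈ 140210.48

$140,210.48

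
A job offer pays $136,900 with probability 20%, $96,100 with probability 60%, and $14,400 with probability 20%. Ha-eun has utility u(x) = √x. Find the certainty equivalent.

E[u] = 0.2·√136900 + 0.6·√96100 + 0.2·√14400 = 0.2·370 + 0.6·310 + 0.2·120 = 284
CE = (284)² = 80656

$80,656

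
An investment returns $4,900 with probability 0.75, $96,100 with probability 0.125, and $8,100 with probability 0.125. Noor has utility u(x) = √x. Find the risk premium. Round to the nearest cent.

$6,193.75

E[u] = 0.75·√4900 + 0.125·√96100 + 0.125·√8100 = 0.75·70 + 0.125·310 + 0.125·90 = 102.5
CE = (102.5)² = 10506.25
Risk premium = EV − CE = 16700 − 10506.25 = 6193.75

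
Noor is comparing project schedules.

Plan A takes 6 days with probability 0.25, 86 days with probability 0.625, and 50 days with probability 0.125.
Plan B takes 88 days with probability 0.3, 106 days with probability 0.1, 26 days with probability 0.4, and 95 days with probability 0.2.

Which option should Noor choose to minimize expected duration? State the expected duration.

Plan A = 0.25 × 6 + 0.625 × 86 + 0.125 × 50 = 1.5 + 53.75 + 6.25 = 61.5
Plan B = 0.3 × 88 + 0.1 × 106 + 0.4 × 26 + 0.2 × 95 = 26.4 + 10.6 + 10.4 + 19 = 66.4

Plan A (61.5 days)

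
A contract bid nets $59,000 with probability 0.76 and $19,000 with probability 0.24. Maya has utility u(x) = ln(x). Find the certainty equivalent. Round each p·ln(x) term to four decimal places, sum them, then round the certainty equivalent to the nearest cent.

E[u] = 0.76·ln(59000) + 0.24·ln(19000) = 8.3488 + 2.3645 = 10.7133
CE = e^10.7133 ≈ 44949.73

$44,949.73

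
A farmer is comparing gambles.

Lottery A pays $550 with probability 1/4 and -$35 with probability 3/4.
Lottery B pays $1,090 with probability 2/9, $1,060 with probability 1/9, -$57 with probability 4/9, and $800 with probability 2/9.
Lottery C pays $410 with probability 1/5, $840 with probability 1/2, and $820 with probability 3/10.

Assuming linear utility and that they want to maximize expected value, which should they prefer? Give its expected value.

Lottery C ($748)

Lottery A = 1/4 × 550 + 3/4 × (-35) = 137.5 − 26.25 = 111.25
Lottery B = 2/9 × 1090 + 1/9 × 1060 + 4/9 × (-57) + 2/9 × 800 = 242.2222 + 117.7778 − 25.3333 + 177.7778 = 512.4444
Lottery C = 1/5 × 410 + 1/2 × 840 + 3/10 × 820 = 82 + 420 + 246 = 748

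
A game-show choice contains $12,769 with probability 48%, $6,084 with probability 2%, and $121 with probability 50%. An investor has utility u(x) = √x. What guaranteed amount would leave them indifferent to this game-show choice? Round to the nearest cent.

$3,757.69

E[u] = 0.48·√12769 + 0.02·√6084 + 0.5·√121 = 0.48·113 + 0.02·78 + 0.5·11 = 61.3
CE = (61.3)² = 3757.69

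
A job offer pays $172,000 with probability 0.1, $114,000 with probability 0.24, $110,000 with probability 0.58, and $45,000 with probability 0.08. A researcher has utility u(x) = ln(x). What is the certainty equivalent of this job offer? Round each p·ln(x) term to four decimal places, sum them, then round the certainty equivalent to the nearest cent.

E[u] = 0.1·ln(172000) + 0.24·ln(114000) + 0.58·ln(110000) + 0.08·ln(45000) = 1.2055 + 2.7945 + 6.7328 + 0.8572 = 11.5900
CE = e^11.5900 ≈ 108012.26

$108,012.26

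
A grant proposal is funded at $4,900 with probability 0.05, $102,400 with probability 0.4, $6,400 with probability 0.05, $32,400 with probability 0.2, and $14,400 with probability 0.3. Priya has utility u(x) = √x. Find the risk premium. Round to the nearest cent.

E[u] = 0.05·√4900 + 0.4·√102400 + 0.05·√6400 + 0.2·√32400 + 0.3·√14400 = 0.05·70 + 0.4·320 + 0.05·80 + 0.2·180 + 0.3·120 = 207.5
CE = (207.5)² = 43056.25
Risk premium = EV − CE = 52325 − 43056.25 = 9268.75

$9,268.75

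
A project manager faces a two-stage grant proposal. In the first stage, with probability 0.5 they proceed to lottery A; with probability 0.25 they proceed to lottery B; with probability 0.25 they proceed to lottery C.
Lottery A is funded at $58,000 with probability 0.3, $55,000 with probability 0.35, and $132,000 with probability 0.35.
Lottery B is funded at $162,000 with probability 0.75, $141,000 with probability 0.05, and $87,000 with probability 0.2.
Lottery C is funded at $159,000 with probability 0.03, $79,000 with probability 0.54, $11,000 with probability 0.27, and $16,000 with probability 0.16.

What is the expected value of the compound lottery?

$91,152.50

EV(A) = 0.3 × 58000 + 0.35 × 55000 + 0.35 × 132000 = 17400 + 19250 + 46200 = 82850
EV(B) = 0.75 × 162000 + 0.05 × 141000 + 0.2 × 87000 = 121500 + 7050 + 17400 = 145950
EV(C) = 0.03 × 159000 + 0.54 × 79000 + 0.27 × 11000 + 0.16 × 16000 = 4770 + 42660 + 2970 + 2560 = 52960
Overall = 0.5 × 82850 + 0.25 × 145950 + 0.25 × 52960 = 41425 + 36487.5 + 13240 = 91152.5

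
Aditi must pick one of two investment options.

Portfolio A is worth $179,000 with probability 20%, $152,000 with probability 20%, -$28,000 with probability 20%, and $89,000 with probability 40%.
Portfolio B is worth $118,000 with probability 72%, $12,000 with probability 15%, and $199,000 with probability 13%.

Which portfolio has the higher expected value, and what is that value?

Portfolio A = 0.2 × 179000 + 0.2 × 152000 + 0.2 × (-28000) + 0.4 × 89000 = 35800 + 30400 − 5600 + 35600 = 96200
Portfolio B = 0.72 × 118000 + 0.15 × 12000 + 0.13 × 199000 = 84960 + 1800 + 25870 = 112630

Portfolio B ($112,630)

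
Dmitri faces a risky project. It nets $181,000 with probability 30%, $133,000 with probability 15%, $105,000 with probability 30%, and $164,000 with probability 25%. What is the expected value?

$146,750

EV = 0.3 × 181000 + 0.15 × 133000 + 0.3 × 105000 + 0.25 × 164000 = 54300 + 19950 + 31500 + 41000 = 146750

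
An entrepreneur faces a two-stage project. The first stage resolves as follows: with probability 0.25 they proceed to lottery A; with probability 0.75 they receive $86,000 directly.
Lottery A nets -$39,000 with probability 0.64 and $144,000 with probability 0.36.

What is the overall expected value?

$71,220

EV(A) = 0.64 × (-39000) + 0.36 × 144000 = -24960 + 51840 = 26880
Branch B: 86000 (certain)
Overall = 0.25 × 26880 + 0.75 × 86000 = 6720 + 64500 = 71220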